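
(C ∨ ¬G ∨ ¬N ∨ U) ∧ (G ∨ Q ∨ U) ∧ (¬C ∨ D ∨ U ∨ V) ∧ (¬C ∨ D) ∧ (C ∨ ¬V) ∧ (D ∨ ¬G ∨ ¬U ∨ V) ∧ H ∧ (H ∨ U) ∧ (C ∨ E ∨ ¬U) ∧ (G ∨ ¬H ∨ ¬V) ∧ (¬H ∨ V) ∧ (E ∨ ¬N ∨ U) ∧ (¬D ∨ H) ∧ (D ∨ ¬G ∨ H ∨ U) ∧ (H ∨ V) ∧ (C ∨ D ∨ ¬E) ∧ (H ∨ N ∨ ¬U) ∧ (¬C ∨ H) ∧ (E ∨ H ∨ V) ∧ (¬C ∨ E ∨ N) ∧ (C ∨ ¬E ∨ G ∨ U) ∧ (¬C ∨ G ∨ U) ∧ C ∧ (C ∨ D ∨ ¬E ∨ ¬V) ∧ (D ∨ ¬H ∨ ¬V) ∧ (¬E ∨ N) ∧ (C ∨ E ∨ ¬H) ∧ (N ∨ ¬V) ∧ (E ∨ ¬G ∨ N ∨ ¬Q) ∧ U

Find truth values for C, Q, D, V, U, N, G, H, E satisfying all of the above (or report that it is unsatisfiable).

Unit clause (H) forces H = True.
In (¬H ∨ V) only V is left, so V = True.
Unit clause (C) forces C = True.
In (D ∨ ¬H ∨ ¬V) only D is left, so D = True.
In (N ∨ ¬V) only N is left, so N = True.
Unit clause (U) forces U = True.
In (G ∨ ¬H ∨ ¬V) only G is left, so G = True.
Set Q = True.
Set E = True.
All clauses satisfied.

C: True; Q: True; D: True; V: True; U: True; N: True; G: True; H: True; E: True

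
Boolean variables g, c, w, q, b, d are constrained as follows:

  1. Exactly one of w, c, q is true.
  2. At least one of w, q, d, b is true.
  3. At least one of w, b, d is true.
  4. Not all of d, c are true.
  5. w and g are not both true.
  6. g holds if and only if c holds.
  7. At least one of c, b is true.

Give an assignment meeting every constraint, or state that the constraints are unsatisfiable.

g=F, c=F, w=F, q=T, b=T, d=F

  (1) {w, c, q}: 1 true — exactly one ✓
  (2) {w, q, d, b}: 2 true — at least one ✓
  (3) {w, b, d}: 1 true — at least one ✓
  (4) {d, c}: 0/2 true — not all ✓
  (5) w=F, g=F — not both ✓
  (6) g=F, c=F — same ✓
  (7) {c, b}: 1 true — at least one ✓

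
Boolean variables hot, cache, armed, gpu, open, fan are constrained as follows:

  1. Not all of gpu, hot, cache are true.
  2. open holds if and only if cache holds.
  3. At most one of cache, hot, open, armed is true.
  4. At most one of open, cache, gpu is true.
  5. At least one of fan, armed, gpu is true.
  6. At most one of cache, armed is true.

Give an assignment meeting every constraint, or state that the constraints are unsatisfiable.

hot = False, cache = False, armed = True, gpu = False, open = False, fan = False

  (1) {gpu, hot, cache}: 0/3 true — not all ✓
  (2) open=F, cache=F — same ✓
  (3) {cache, hot, open, armed}: 1 true — at most one ✓
  (4) {open, cache, gpu}: 0 true — at most one ✓
  (5) {fan, armed, gpu}: 1 true — at least one ✓
  (6) {cache, armed}: 1 true — at most one ✓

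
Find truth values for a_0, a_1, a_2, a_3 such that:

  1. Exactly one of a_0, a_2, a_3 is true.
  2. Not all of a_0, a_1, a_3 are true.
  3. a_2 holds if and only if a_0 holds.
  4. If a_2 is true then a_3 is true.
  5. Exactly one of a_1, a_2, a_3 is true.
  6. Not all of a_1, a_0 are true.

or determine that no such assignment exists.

a_0 = False, a_1 = False, a_2 = False, a_3 = True

  (1) {a_0, a_2, a_3}: 1 true — exactly one ✓
  (2) {a_0, a_1, a_3}: 1/3 true — not all ✓
  (3) a_2=F, a_0=F — same ✓
  (4) a_2=F ⇒ a_3: vacuous ✓
  (5) {a_1, a_2, a_3}: 1 true — exactly one ✓
  (6) {a_1, a_0}: 0/2 true — not all ✓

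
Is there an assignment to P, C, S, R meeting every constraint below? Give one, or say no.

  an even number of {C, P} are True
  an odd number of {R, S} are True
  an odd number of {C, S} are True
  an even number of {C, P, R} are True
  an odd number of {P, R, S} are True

P = False; C = False; S = True; R = False

{C, P}: 0 true → even ✓
{R, S}: 1 true → odd ✓
{C, S}: 1 true → odd ✓
{C, P, R}: 0 true → even ✓
{P, R, S}: 1 true → odd ✓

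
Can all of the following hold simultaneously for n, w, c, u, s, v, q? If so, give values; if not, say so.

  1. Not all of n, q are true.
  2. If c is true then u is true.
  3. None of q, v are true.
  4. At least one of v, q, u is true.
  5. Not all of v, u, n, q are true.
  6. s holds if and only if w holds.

n = True; w = True; c = True; u = True; s = True; v = False; q = False

  (1) {n, q}: 1/2 true — not all ✓
  (2) c=T ⇒ u: T ✓
  (3) {q, v}: 0 true — none ✓
  (4) {v, q, u}: 1 true — at least one ✓
  (5) {v, u, n, q}: 2/4 true — not all ✓
  (6) s=T, w=T — same ✓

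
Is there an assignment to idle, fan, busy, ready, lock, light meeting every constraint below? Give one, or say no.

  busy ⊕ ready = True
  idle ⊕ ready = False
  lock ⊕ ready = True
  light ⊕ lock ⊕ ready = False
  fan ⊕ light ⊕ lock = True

idle: False, fan: True, busy: True, ready: False, lock: True, light: True

busy ⊕ ready = T ⊕ F = True ✓
idle ⊕ ready = F ⊕ F = False ✓
lock ⊕ ready = T ⊕ F = True ✓
light ⊕ lock ⊕ ready = T ⊕ T ⊕ F = False ✓
fan ⊕ light ⊕ lock = T ⊕ T ⊕ T = True ✓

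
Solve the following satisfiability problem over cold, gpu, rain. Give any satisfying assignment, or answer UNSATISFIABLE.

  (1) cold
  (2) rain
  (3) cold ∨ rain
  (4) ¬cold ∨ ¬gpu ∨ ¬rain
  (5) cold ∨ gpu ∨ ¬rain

Unit clause (cold) forces cold = True.
Unit clause (rain) forces rain = True.
In (¬cold ∨ ¬gpu ∨ ¬rain) only ¬gpu is left, so gpu = False.
Check each clause:
  (cold): cold holds.
  (rain): rain holds.
  (cold ∨ rain): cold holds.
  (¬cold ∨ ¬gpu ∨ ¬rain): ¬gpu holds.
  (cold ∨ gpu ∨ ¬rain): cold holds.
All clauses satisfied.

cold = True, gpu = False, rain = True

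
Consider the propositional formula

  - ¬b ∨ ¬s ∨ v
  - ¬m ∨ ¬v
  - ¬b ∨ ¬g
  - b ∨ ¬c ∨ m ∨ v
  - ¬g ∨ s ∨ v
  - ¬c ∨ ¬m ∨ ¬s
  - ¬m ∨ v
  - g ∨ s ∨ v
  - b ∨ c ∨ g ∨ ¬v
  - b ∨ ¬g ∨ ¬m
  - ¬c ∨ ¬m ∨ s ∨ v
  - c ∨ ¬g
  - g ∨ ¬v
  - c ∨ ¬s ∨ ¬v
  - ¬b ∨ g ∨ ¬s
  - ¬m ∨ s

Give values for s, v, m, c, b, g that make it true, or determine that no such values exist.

Set s = True.
Set v = True.
  then (¬m ∨ ¬v) forces m = False.
  then (g ∨ ¬v) forces g = True.
  then (c ∨ ¬s ∨ ¬v) forces c = True.
  then (¬b ∨ ¬g) forces b = False.
All clauses satisfied.

s = True, v = True, m = False, c = True, b = False, g = True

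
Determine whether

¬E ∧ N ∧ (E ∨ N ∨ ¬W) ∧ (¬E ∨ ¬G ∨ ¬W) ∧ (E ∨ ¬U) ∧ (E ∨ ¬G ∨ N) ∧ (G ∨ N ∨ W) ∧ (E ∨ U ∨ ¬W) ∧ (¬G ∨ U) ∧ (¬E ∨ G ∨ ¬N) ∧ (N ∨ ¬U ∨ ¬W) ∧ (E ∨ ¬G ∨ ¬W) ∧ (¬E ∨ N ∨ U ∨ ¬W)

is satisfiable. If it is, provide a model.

Unit clause (¬E) forces E = False.
Unit clause (N) forces N = True.
In (E ∨ ¬U) only ¬U is left, so U = False.
In (E ∨ U ∨ ¬W) only ¬W is left, so W = False.
In (¬G ∨ U) only ¬G is left, so G = False.
All clauses satisfied.

W = False, U = False, N = True, E = False, G = False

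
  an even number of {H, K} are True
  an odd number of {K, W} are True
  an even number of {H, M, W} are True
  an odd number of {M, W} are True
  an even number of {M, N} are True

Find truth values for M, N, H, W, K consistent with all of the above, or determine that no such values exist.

M = True, N = True, H = True, W = False, K = True

{H, K}: 2 true → even ✓
{K, W}: 1 true → odd ✓
{H, M, W}: 2 true → even ✓
{M, W}: 1 true → odd ✓
{M, N}: 2 true → even ✓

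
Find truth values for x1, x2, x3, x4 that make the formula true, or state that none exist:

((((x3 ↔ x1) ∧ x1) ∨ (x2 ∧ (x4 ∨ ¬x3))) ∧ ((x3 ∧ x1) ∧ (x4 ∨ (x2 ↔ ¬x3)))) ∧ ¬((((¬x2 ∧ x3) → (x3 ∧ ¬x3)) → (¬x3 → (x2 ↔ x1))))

Unsatisfiable

Case x3 = True: the conjunct ¬((((¬x2 ∧ x3) → (x3 ∧ ¬x3)) → (¬x3 → (x2 ↔ x1)))) becomes ¬((x2 → True)) = False.
Case x3 = False: the conjunct x3 is False.
Both cases fail — unsatisfiable.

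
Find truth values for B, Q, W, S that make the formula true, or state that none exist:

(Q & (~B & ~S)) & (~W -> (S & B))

B: False, Q: True, W: True, S: False

  Q & (~B & ~S) = True
    ~B & ~S = True
      ~B = True
      ~S = True
  ~W -> (S & B) = True
    ~W = False
    S & B = False
Both conjuncts True, so the formula holds.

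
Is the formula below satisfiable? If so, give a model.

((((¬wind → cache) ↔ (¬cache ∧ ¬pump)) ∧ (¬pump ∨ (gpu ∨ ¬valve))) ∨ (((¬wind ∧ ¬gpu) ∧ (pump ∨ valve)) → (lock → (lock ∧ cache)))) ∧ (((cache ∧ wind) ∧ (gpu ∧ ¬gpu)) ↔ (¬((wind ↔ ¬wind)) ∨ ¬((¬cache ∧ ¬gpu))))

The conjunct ((cache ∧ wind) ∧ (gpu ∧ ¬gpu)) ↔ (¬((wind ↔ ¬wind)) ∨ ¬((¬cache ∧ ¬gpu))) is unsatisfiable on its own:
  cache=F, gpu=F, wind=F: evaluates to False.
  cache=F, gpu=F, wind=T: evaluates to False.
  cache=F, gpu=T, wind=F: evaluates to False.
  cache=F, gpu=T, wind=T: evaluates to False.
  cache=T, gpu=F, wind=F: evaluates to False.
  cache=T, gpu=F, wind=T: evaluates to False.
  cache=T, gpu=T, wind=F: evaluates to False.
  cache=T, gpu=T, wind=T: evaluates to False.
So the whole conjunction is unsatisfiable.

UNSATISFIABLE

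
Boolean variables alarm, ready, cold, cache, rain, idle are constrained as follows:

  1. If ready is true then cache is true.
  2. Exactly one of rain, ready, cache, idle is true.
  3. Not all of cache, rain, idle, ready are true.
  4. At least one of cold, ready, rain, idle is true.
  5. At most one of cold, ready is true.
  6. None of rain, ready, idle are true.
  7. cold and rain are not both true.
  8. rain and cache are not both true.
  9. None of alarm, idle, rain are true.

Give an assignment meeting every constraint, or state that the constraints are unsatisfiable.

alarm: False; ready: False; cold: True; cache: True; rain: False; idle: False

  (1) ready=F ⇒ cache: vacuous ✓
  (2) {rain, ready, cache, idle}: 1 true — exactly one ✓
  (3) {cache, rain, idle, ready}: 1/4 true — not all ✓
  (4) {cold, ready, rain, idle}: 1 true — at least one ✓
  (5) {cold, ready}: 1 true — at most one ✓
  (6) {rain, ready, idle}: 0 true — none ✓
  (7) cold=T, rain=F — not both ✓
  (8) rain=F, cache=T — not both ✓
  (9) {alarm, idle, rain}: 0 true — none ✓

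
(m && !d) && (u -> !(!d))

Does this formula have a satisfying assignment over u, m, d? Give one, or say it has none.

u = False, m = True, d = False

  m && !d = True
    !d = True
  u -> !(!d) = True
    !(!d) = False
      !d = True
Both conjuncts True, so the formula holds.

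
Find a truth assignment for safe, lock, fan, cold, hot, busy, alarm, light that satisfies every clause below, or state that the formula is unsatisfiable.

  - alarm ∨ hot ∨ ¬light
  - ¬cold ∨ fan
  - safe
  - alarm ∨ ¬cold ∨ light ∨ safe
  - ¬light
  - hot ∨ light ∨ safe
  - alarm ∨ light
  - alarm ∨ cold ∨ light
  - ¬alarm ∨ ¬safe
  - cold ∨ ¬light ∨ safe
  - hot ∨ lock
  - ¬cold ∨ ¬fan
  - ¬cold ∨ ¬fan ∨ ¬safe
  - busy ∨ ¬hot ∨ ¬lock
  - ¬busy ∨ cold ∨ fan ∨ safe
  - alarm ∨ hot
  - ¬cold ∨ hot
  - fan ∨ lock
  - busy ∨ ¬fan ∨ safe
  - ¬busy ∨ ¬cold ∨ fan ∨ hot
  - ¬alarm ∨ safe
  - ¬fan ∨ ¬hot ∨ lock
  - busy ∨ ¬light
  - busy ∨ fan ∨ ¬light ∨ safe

UNSATISFIABLE

Case safe = True:
  (¬light) forces light = False.
  (alarm ∨ light) forces alarm = True.
  Clause (¬alarm ∨ ¬safe) is falsified — contradiction.
Case safe = False:
  Clause (safe) is falsified — contradiction.
Both cases fail, so the formula is unsatisfiable.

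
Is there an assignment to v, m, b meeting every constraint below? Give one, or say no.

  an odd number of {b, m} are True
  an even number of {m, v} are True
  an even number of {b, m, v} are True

v=T, m=T, b=F

{b, m}: 1 true → odd ✓
{m, v}: 2 true → even ✓
{b, m, v}: 2 true → even ✓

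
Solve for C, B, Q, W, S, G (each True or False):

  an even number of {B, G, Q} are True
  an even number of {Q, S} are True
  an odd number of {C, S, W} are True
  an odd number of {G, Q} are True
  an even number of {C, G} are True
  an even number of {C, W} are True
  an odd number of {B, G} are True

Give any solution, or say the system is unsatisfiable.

C = False; B = True; Q = True; W = False; S = True; G = False

{B, G, Q}: 2 true → even ✓
{Q, S}: 2 true → even ✓
{C, S, W}: 1 true → odd ✓
{G, Q}: 1 true → odd ✓
{C, G}: 0 true → even ✓
{C, W}: 0 true → even ✓
{B, G}: 1 true → odd ✓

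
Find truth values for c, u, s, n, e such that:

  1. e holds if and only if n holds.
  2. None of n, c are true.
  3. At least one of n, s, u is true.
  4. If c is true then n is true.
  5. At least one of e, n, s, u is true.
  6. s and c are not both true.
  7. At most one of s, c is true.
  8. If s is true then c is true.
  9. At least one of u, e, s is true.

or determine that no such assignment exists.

c = False, u = True, s = False, n = False, e = False

  (1) e=F, n=F — same ✓
  (2) {n, c}: 0 true — none ✓
  (3) {n, s, u}: 1 true — at least one ✓
  (4) c=F ⇒ n: vacuous ✓
  (5) {e, n, s, u}: 1 true — at least one ✓
  (6) s=F, c=F — not both ✓
  (7) {s, c}: 0 true — at most one ✓
  (8) s=F ⇒ c: vacuous ✓
  (9) {u, e, s}: 1 true — at least one ✓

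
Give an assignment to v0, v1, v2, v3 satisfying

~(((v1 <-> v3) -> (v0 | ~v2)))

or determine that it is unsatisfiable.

v0=F, v1=F, v2=T, v3=F

  ~(((v1 <-> v3) -> (v0 | ~v2))) = True
    (v1 <-> v3) -> (v0 | ~v2) = False
      v1 <-> v3 = True
      v0 | ~v2 = False
        ~v2 = False
The formula evaluates to True.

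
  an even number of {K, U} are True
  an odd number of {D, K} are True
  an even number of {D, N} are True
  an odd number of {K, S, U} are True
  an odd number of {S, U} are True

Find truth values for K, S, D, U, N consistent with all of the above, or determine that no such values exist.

K: False, S: True, D: True, U: False, N: True

{K, U}: 0 true → even ✓
{D, K}: 1 true → odd ✓
{D, N}: 2 true → even ✓
{K, S, U}: 1 true → odd ✓
{S, U}: 1 true → odd ✓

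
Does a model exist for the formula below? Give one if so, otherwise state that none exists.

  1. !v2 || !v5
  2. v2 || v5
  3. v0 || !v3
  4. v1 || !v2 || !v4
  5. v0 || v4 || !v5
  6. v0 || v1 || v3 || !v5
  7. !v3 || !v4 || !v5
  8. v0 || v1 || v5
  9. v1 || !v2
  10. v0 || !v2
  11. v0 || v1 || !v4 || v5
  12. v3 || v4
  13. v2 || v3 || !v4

Try v0 = False:
  (v0 || !v3) forces v3 = False.
  (v0 || !v2) forces v2 = False.
  (v2 || v5) forces v5 = True.
  (v0 || v4 || !v5) forces v4 = True.
  clause (v2 || v3 || !v4) is falsified — backtrack.
So v0 = True.
Set v1 = True.
Set v2 = True.
  then (!v2 || !v5) forces v5 = False.
Set v3 = True.
Set v4 = False.
All clauses satisfied.

v0 = True, v1 = True, v2 = True, v3 = True, v4 = False, v5 = False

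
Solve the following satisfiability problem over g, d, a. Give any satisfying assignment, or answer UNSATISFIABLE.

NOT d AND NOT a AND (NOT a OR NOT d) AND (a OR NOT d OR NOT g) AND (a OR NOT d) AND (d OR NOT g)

Unit clause (NOT d) forces d = False.
Unit clause (NOT a) forces a = False.
In (d OR NOT g) only NOT g is left, so g = False.
Check each clause:
  (NOT d): NOT d holds.
  (NOT a): NOT a holds.
  (NOT a OR NOT d): NOT a holds.
  (a OR NOT d OR NOT g): NOT d holds.
  (a OR NOT d): NOT d holds.
  (d OR NOT g): NOT g holds.
All clauses satisfied.

g = False; d = False; a = False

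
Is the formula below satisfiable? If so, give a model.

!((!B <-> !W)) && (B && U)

B: True; U: True; W: False

  !((!B <-> !W)) = True
    !B <-> !W = False
      !B = False
      !W = True
  B && U = True
Both conjuncts True, so the formula holds.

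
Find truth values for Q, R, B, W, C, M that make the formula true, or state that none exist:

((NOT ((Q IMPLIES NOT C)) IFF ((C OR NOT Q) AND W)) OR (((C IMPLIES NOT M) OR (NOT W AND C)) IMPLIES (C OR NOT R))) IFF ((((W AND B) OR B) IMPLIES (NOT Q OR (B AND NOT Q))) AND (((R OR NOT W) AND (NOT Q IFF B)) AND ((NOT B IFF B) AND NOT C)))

Q = False, R = True, B = False, W = True, C = False, M = True

  ((NOT ((Q IMPLIES NOT C)) IFF ((C OR NOT Q) AND W)) OR (((C IMPLIES NOT M) OR (NOT W AND C)) IMPLIES (C OR NOT R))) IFF ((((W AND B) OR B) IMPLIES (NOT Q OR (B AND NOT Q))) AND (((R OR NOT W) AND (NOT Q IFF B)) AND ((NOT B IFF B) AND NOT C))) = True
    (NOT ((Q IMPLIES NOT C)) IFF ((C OR NOT Q) AND W)) OR (((C IMPLIES NOT M) OR (NOT W AND C)) IMPLIES (C OR NOT R)) = False
      NOT ((Q IMPLIES NOT C)) IFF ((C OR NOT Q) AND W) = False
        NOT ((Q IMPLIES NOT C)) = False
          Q IMPLIES NOT C = True
            NOT C = True
        (C OR NOT Q) AND W = True
          C OR NOT Q = True
            NOT Q = True
      ((C IMPLIES NOT M) OR (NOT W AND C)) IMPLIES (C OR NOT R) = False
        (C IMPLIES NOT M) OR (NOT W AND C) = True
          C IMPLIES NOT M = True
            NOT M = False
          NOT W AND C = False
            NOT W = False
        C OR NOT R = False
          NOT R = False
    (((W AND B) OR B) IMPLIES (NOT Q OR (B AND NOT Q))) AND (((R OR NOT W) AND (NOT Q IFF B)) AND ((NOT B IFF B) AND NOT C)) = False
      ((W AND B) OR B) IMPLIES (NOT Q OR (B AND NOT Q)) = True
        (W AND B) OR B = False
          W AND B = False
        NOT Q OR (B AND NOT Q) = True
          NOT Q = True
          B AND NOT Q = False
            NOT Q = True
      ((R OR NOT W) AND (NOT Q IFF B)) AND ((NOT B IFF B) AND NOT C) = False
        (R OR NOT W) AND (NOT Q IFF B) = False
          R OR NOT W = True
            NOT W = False
          NOT Q IFF B = False
            NOT Q = True
        (NOT B IFF B) AND NOT C = False
          NOT B IFF B = False
            NOT B = True
          NOT C = True
The formula evaluates to True.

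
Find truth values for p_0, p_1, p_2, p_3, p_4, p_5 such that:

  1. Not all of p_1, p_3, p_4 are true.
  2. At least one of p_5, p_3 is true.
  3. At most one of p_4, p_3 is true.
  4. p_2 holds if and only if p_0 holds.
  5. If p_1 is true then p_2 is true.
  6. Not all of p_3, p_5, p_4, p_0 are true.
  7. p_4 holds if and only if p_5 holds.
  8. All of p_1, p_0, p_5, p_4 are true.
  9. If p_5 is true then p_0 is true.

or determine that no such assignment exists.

p_0 = True; p_1 = True; p_2 = True; p_3 = False; p_4 = True; p_5 = True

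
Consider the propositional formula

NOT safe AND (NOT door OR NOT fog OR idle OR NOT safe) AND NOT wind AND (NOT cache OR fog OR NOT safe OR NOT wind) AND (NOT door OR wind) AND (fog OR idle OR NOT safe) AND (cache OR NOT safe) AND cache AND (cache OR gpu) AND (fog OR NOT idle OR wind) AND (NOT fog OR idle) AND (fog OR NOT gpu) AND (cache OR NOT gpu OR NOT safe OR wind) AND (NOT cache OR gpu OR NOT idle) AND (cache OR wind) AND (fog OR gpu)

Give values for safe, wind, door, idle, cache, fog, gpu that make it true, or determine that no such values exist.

safe: False, wind: False, door: False, idle: True, cache: True, fog: True, gpu: True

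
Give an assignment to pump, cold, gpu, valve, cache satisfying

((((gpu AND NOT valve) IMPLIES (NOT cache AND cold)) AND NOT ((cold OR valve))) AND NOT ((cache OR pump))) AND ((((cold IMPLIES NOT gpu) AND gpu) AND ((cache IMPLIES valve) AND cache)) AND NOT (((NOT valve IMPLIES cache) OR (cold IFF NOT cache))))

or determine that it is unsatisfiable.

No satisfying assignment exists.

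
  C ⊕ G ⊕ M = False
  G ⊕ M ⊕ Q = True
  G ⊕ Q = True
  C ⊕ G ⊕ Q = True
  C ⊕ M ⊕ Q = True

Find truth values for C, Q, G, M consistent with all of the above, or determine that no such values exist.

C = False, Q = True, G = False, M = False

C ⊕ G ⊕ M = F ⊕ F ⊕ F = False ✓
G ⊕ M ⊕ Q = F ⊕ F ⊕ T = True ✓
G ⊕ Q = F ⊕ T = True ✓
C ⊕ G ⊕ Q = F ⊕ F ⊕ T = True ✓
C ⊕ M ⊕ Q = F ⊕ F ⊕ T = True ✓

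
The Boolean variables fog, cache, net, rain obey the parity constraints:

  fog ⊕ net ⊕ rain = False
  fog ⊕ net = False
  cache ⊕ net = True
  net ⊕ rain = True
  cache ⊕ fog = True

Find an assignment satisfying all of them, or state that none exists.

fog: True; cache: False; net: True; rain: False

fog ⊕ net ⊕ rain = T ⊕ T ⊕ F = False ✓
fog ⊕ net = T ⊕ T = False ✓
cache ⊕ net = F ⊕ T = True ✓
net ⊕ rain = T ⊕ F = True ✓
cache ⊕ fog = F ⊕ T = True ✓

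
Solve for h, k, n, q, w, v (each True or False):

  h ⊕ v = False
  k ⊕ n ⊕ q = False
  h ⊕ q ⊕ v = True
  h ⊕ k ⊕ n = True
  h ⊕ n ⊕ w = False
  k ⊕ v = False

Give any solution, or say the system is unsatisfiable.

h = False; k = False; n = True; q = True; w = True; v = False

h ⊕ v = F ⊕ F = False ✓
k ⊕ n ⊕ q = F ⊕ T ⊕ T = False ✓
h ⊕ q ⊕ v = F ⊕ T ⊕ F = True ✓
h ⊕ k ⊕ n = F ⊕ F ⊕ T = True ✓
h ⊕ n ⊕ w = F ⊕ T ⊕ T = False ✓
k ⊕ v = F ⊕ F = False ✓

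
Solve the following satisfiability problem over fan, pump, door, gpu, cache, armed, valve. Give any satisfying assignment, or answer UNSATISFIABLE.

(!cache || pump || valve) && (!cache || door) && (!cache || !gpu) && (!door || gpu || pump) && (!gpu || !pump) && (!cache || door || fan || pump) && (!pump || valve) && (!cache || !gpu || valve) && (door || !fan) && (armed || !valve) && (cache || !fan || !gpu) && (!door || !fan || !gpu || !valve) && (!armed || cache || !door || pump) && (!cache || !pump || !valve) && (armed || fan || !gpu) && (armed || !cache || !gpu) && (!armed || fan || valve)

Set fan = False.
Set pump = False.
Try door = True:
  (!door || gpu || pump) forces gpu = True.
  (!cache || !gpu) forces cache = False.
  (!armed || cache || !door || pump) forces armed = False.
  clause (armed || fan || !gpu) is falsified — backtrack.
So door = False.
  then (!cache || door) forces cache = False.
Set gpu = True.
  then (armed || fan || !gpu) forces armed = True.
  then (!armed || fan || valve) forces valve = True.
All clauses satisfied.

fan=F, pump=F, door=F, gpu=T, cache=F, armed=T, valve=T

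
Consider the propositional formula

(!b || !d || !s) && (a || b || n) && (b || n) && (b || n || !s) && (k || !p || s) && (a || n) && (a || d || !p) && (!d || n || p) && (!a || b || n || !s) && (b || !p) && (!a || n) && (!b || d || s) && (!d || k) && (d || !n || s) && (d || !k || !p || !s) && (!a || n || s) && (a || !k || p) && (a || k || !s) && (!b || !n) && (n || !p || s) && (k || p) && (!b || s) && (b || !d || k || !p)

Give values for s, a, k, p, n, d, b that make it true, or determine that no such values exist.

Set s = True.
Set a = True.
  then (!a || n) forces n = True.
  then (!b || !n) forces b = False.
  then (b || !p) forces p = False.
  then (k || p) forces k = True.
Set d = False.
All clauses satisfied.

s=T; a=T; k=T; p=F; n=T; d=F; b=F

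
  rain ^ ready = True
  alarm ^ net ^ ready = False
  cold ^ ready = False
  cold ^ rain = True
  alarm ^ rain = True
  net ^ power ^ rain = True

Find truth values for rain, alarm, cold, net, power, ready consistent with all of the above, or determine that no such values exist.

rain = False; alarm = True; cold = True; net = False; power = True; ready = True

rain ^ ready = F ^ T = True ✓
alarm ^ net ^ ready = T ^ F ^ T = False ✓
cold ^ ready = T ^ T = False ✓
cold ^ rain = T ^ F = True ✓
alarm ^ rain = T ^ F = True ✓
net ^ power ^ rain = F ^ T ^ F = True ✓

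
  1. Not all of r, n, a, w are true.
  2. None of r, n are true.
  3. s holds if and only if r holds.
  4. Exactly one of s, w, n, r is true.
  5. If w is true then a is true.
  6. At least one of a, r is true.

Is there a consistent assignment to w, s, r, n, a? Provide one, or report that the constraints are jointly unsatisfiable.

w = True, s = False, r = False, n = False, a = True

  (1) {r, n, a, w}: 2/4 true — not all ✓
  (2) {r, n}: 0 true — none ✓
  (3) s=F, r=F — same ✓
  (4) {s, w, n, r}: 1 true — exactly one ✓
  (5) w=T ⇒ a: T ✓
  (6) {a, r}: 1 true — at least one ✓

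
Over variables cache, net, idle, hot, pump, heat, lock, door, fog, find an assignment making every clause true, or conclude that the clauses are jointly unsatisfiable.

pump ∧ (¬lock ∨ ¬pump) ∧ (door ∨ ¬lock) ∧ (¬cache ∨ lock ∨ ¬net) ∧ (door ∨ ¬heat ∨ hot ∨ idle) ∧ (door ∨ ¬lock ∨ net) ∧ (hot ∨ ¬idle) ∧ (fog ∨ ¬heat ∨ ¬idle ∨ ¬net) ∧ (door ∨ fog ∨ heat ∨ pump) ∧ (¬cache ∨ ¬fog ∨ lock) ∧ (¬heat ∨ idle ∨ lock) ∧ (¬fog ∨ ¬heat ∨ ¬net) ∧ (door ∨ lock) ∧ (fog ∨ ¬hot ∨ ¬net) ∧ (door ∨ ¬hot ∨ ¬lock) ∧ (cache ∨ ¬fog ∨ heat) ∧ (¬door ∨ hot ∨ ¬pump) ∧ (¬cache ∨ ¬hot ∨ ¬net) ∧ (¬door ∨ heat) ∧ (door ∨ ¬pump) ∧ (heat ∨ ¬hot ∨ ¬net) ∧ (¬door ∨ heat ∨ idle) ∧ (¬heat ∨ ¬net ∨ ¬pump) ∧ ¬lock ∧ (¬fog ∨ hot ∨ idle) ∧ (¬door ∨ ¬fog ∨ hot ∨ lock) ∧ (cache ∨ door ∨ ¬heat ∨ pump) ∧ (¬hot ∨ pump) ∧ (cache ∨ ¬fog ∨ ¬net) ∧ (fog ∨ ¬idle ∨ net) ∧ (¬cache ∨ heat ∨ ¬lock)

Unit clause (pump) forces pump = True.
In (¬lock ∨ ¬pump) only ¬lock is left, so lock = False.
In (door ∨ lock) only door is left, so door = True.
In (¬door ∨ hot ∨ ¬pump) only hot is left, so hot = True.
In (¬door ∨ heat) only heat is left, so heat = True.
In (¬heat ∨ ¬net ∨ ¬pump) only ¬net is left, so net = False.
In (¬heat ∨ idle ∨ lock) only idle is left, so idle = True.
In (fog ∨ ¬idle ∨ net) only fog is left, so fog = True.
In (¬cache ∨ ¬fog ∨ lock) only ¬cache is left, so cache = False.
All clauses satisfied.

cache: False, net: False, idle: True, hot: True, pump: True, heat: True, lock: False, door: True, fog: True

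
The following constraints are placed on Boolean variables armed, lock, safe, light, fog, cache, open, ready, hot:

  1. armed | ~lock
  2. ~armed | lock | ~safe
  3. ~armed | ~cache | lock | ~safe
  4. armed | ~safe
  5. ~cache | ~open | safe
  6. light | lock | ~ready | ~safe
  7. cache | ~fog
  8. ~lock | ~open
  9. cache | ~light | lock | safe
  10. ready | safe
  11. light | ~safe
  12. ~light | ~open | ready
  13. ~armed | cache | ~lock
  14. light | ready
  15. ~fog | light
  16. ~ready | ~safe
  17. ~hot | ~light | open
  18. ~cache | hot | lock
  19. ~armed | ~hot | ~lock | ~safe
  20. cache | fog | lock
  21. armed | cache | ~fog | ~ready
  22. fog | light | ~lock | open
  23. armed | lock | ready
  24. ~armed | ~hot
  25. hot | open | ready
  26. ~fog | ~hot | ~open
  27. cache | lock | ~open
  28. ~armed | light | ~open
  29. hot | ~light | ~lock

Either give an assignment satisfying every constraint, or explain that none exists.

armed = False; lock = False; safe = False; light = False; fog = False; cache = True; open = False; ready = True; hot = True

Set armed = False.
  then (armed | ~lock) forces lock = False.
  then (armed | ~safe) forces safe = False.
  then (ready | safe) forces ready = True.
Try light = True:
  (cache | ~light | lock | safe) forces cache = True.
  (~cache | ~open | safe) forces open = False.
  (~hot | ~light | open) forces hot = False.
  clause (~cache | hot | lock) is falsified — backtrack.
So light = False.
  then (~fog | light) forces fog = False.
  then (cache | fog | lock) forces cache = True.
  then (~cache | ~open | safe) forces open = False.
  then (~cache | hot | lock) forces hot = True.
All clauses satisfied.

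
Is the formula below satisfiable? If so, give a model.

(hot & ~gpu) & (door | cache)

door=T; cache=F; gpu=F; hot=T

  hot & ~gpu = True
    ~gpu = True
  door | cache = True
Both conjuncts True, so the formula holds.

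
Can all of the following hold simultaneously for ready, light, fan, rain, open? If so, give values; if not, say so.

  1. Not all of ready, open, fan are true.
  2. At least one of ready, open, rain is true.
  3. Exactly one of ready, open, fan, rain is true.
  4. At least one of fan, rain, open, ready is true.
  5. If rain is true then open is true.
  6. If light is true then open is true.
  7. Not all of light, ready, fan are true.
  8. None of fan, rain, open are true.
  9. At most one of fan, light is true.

ready=T; light=F; fan=F; rain=F; open=F

  (1) {ready, open, fan}: 1/3 true — not all ✓
  (2) {ready, open, rain}: 1 true — at least one ✓
  (3) {ready, open, fan, rain}: 1 true — exactly one ✓
  (4) {fan, rain, open, ready}: 1 true — at least one ✓
  (5) rain=F ⇒ open: vacuous ✓
  (6) light=F ⇒ open: vacuous ✓
  (7) {light, ready, fan}: 1/3 true — not all ✓
  (8) {fan, rain, open}: 0 true — none ✓
  (9) {fan, light}: 0 true — at most one ✓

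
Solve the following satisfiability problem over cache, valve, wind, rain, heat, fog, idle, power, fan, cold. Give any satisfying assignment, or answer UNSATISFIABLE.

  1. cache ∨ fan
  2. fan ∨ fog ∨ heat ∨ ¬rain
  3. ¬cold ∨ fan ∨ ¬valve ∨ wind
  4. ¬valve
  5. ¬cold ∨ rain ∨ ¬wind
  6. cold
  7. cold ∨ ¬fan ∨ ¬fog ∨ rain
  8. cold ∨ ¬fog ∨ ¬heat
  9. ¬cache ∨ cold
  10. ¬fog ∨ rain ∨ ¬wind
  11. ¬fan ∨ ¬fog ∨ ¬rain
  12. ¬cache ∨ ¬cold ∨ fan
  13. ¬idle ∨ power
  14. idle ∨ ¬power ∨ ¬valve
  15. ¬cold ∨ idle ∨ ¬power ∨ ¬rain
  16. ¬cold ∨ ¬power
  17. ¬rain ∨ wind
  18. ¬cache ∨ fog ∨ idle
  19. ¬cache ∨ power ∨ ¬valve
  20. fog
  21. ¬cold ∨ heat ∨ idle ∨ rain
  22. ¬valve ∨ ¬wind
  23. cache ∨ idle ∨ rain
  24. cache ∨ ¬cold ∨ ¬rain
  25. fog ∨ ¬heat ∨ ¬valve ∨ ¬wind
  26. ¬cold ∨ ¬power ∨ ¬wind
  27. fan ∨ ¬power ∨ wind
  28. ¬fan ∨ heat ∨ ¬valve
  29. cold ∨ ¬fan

cache: True; valve: False; wind: False; rain: False; heat: True; fog: True; idle: False; power: False; fan: True; cold: True

Unit clause (¬valve) forces valve = False.
Unit clause (cold) forces cold = True.
In (¬cold ∨ ¬power) only ¬power is left, so power = False.
Unit clause (fog) forces fog = True.
In (¬idle ∨ power) only ¬idle is left, so idle = False.
Try cache = False:
  (cache ∨ fan) forces fan = True.
  (¬fan ∨ ¬fog ∨ ¬rain) forces rain = False.
  clause (cache ∨ idle ∨ rain) is falsified — backtrack.
So cache = True.
  then (¬cache ∨ ¬cold ∨ fan) forces fan = True.
  then (¬fan ∨ ¬fog ∨ ¬rain) forces rain = False.
  then (¬cold ∨ heat ∨ idle ∨ rain) forces heat = True.
  then (¬cold ∨ rain ∨ ¬wind) forces wind = False.
All clauses satisfied.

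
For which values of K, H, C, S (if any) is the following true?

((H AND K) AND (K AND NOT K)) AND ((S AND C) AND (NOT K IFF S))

Case K = True: the conjunct NOT K is False.
Case K = False: the conjunct K is False.
Both cases fail — unsatisfiable.

UNSATISFIABLE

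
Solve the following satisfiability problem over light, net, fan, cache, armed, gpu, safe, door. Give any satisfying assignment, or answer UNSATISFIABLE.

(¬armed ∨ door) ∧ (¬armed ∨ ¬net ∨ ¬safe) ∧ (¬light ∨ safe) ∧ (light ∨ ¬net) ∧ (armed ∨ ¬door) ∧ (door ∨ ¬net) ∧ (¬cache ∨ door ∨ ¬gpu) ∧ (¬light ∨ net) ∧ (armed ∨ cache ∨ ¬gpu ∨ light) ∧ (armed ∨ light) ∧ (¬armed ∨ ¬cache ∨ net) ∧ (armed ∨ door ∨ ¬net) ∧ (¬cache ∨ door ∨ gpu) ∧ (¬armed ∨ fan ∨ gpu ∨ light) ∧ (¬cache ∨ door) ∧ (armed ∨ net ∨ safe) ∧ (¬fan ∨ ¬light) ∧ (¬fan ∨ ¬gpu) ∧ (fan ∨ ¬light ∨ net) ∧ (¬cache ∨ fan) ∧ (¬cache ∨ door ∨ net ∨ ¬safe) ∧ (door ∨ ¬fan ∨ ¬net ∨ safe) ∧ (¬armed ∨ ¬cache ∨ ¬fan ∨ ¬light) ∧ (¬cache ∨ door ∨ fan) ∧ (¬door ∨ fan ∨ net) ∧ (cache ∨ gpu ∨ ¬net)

light = False, net = False, fan = True, cache = False, armed = True, gpu = False, safe = False, door = True

Set light = False.
  then (light ∨ ¬net) forces net = False.
  then (armed ∨ light) forces armed = True.
  then (¬armed ∨ ¬cache ∨ net) forces cache = False.
  then (¬armed ∨ door) forces door = True.
  then (¬door ∨ fan ∨ net) forces fan = True.
  then (¬fan ∨ ¬gpu) forces gpu = False.
Set safe = False.
All clauses satisfied.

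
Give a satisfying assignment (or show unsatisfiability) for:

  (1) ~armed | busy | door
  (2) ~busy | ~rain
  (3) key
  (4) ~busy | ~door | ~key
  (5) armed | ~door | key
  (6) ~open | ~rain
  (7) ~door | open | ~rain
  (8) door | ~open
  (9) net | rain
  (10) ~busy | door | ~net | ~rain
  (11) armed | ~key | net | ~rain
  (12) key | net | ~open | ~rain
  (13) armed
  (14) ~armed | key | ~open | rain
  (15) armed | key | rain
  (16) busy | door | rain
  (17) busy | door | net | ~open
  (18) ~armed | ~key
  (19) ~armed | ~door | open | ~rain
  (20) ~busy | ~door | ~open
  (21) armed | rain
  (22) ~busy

Unsatisfiable — no assignment works.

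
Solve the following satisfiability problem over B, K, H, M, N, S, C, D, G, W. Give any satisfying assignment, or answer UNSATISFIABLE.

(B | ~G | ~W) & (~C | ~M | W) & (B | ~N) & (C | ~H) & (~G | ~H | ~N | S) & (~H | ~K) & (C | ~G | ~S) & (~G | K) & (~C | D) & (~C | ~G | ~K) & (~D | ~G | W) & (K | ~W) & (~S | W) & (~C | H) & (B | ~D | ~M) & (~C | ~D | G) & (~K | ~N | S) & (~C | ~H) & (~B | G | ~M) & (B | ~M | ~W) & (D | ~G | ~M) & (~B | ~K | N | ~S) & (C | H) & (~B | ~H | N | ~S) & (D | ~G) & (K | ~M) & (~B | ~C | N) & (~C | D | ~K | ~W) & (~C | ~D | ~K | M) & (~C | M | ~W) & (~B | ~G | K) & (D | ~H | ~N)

No satisfying assignment exists.

Case H = True:
  (C | ~H) forces C = True.
  Clause (~C | ~H) is falsified — contradiction.
Case H = False:
  (~C | H) forces C = False.
  Clause (C | H) is falsified — contradiction.
Both cases fail, so the formula is unsatisfiable.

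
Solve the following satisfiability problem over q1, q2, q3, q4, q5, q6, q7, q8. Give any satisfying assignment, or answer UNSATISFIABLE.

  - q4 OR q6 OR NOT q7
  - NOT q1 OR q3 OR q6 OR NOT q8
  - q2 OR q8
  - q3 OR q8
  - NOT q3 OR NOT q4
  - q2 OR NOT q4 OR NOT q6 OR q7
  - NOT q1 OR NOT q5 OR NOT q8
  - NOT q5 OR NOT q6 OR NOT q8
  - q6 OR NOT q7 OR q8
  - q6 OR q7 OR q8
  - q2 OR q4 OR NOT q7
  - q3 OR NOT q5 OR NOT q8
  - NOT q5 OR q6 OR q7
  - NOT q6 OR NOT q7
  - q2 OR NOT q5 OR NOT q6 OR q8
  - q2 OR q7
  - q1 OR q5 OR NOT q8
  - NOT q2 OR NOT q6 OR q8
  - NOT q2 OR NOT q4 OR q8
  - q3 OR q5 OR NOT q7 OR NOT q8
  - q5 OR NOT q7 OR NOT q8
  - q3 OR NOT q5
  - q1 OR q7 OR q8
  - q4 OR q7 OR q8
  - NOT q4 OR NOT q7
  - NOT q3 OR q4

Set q1 = True.
Try q2 = False:
  (q2 OR q8) forces q8 = True.
  (NOT q1 OR NOT q5 OR NOT q8) forces q5 = False.
  (q2 OR q7) forces q7 = True.
  clause (q5 OR NOT q7 OR NOT q8) is falsified — backtrack.
So q2 = True.
Set q3 = False.
  then (q3 OR q8) forces q8 = True.
  then (NOT q1 OR NOT q5 OR NOT q8) forces q5 = False.
  then (q3 OR q5 OR NOT q7 OR NOT q8) forces q7 = False.
  then (NOT q1 OR q3 OR q6 OR NOT q8) forces q6 = True.
Set q4 = False.
All clauses satisfied.

q1 = True, q2 = True, q3 = False, q4 = False, q5 = False, q6 = True, q7 = False, q8 = True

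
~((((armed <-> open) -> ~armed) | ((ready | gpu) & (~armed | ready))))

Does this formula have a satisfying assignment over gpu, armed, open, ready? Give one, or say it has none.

gpu = False; armed = True; open = True; ready = False

  ~((((armed <-> open) -> ~armed) | ((ready | gpu) & (~armed | ready)))) = True
    ((armed <-> open) -> ~armed) | ((ready | gpu) & (~armed | ready)) = False
      (armed <-> open) -> ~armed = False
        armed <-> open = True
        ~armed = False
      (ready | gpu) & (~armed | ready) = False
        ready | gpu = False
        ~armed | ready = False
          ~armed = False
The formula evaluates to True.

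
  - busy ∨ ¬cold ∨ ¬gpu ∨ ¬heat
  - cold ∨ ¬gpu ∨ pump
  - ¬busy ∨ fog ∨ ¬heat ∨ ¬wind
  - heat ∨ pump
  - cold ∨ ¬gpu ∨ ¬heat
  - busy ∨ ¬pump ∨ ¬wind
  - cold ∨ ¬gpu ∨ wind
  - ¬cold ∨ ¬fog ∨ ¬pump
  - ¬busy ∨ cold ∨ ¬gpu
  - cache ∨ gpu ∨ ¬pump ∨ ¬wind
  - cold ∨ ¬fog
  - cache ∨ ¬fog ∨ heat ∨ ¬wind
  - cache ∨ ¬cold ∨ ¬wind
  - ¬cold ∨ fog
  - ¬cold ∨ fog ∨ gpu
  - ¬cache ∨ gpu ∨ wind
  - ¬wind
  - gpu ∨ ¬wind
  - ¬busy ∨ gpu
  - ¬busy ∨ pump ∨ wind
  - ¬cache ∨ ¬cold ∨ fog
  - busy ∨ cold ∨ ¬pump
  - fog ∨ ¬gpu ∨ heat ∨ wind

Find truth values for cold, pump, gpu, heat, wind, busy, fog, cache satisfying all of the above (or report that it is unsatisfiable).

cold = True, pump = False, gpu = False, heat = True, wind = False, busy = False, fog = True, cache = False

Unit clause (¬wind) forces wind = False.
Set cold = True.
  then (¬cold ∨ fog) forces fog = True.
  then (¬cold ∨ ¬fog ∨ ¬pump) forces pump = False.
  then (¬busy ∨ pump ∨ wind) forces busy = False.
  then (heat ∨ pump) forces heat = True.
  then (busy ∨ ¬cold ∨ ¬gpu ∨ ¬heat) forces gpu = False.
  then (¬cache ∨ gpu ∨ wind) forces cache = False.
All clauses satisfied.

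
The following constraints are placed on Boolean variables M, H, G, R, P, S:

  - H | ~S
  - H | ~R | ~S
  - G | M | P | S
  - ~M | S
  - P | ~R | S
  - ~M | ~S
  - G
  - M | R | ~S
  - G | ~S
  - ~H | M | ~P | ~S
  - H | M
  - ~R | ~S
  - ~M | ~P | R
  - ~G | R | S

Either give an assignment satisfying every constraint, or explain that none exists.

M: False, H: True, G: True, R: True, P: True, S: False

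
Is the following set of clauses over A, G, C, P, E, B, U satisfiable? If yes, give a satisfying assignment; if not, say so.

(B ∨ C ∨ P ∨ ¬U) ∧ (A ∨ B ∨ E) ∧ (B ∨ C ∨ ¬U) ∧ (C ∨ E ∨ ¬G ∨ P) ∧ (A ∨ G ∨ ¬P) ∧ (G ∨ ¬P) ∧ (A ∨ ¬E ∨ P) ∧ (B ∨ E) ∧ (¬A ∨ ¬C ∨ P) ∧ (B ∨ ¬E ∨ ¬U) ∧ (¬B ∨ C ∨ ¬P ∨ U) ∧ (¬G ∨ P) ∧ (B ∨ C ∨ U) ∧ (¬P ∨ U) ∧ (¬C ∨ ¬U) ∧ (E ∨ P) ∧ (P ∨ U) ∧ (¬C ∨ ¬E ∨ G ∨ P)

A = True, G = True, C = False, P = True, E = True, B = True, U = True

Set A = True.
Set G = True.
  then (¬G ∨ P) forces P = True.
  then (¬P ∨ U) forces U = True.
  then (¬C ∨ ¬U) forces C = False.
  then (B ∨ C ∨ ¬U) forces B = True.
Set E = True.
All clauses satisfied.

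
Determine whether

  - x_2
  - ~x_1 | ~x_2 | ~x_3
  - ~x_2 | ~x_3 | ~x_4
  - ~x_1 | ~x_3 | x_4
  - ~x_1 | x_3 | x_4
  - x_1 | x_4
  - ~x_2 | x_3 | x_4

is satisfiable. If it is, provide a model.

Unit clause (x_2) forces x_2 = True.
Set x_1 = True.
  then (~x_1 | ~x_2 | ~x_3) forces x_3 = False.
  then (~x_1 | x_3 | x_4) forces x_4 = True.
Check each clause:
  (x_2): x_2 holds.
  (~x_1 | ~x_2 | ~x_3): ~x_3 holds.
  (~x_2 | ~x_3 | ~x_4): ~x_3 holds.
  (~x_1 | ~x_3 | x_4): ~x_3 holds.
  (~x_1 | x_3 | x_4): x_4 holds.
  (x_1 | x_4): x_1 holds.
  (~x_2 | x_3 | x_4): x_4 holds.
All clauses satisfied.

x_1 = True; x_2 = True; x_3 = False; x_4 = True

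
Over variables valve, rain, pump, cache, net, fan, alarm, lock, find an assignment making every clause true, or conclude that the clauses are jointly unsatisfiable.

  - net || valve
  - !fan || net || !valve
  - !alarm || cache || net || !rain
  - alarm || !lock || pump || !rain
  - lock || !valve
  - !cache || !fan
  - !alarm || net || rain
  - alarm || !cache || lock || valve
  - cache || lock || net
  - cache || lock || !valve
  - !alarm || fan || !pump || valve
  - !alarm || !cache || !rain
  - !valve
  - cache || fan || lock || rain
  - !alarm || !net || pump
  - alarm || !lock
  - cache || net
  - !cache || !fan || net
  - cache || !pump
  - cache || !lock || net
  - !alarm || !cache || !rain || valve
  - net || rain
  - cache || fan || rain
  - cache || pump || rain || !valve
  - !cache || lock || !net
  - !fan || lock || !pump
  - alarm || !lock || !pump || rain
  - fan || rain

Unit clause (!valve) forces valve = False.
In (net || valve) only net is left, so net = True.
Set rain = False.
  then (fan || rain) forces fan = True.
  then (!cache || !fan) forces cache = False.
  then (cache || !pump) forces pump = False.
  then (!alarm || !net || pump) forces alarm = False.
  then (alarm || !lock) forces lock = False.
All clauses satisfied.

valve=F; rain=F; pump=F; cache=F; net=T; fan=T; alarm=F; lock=F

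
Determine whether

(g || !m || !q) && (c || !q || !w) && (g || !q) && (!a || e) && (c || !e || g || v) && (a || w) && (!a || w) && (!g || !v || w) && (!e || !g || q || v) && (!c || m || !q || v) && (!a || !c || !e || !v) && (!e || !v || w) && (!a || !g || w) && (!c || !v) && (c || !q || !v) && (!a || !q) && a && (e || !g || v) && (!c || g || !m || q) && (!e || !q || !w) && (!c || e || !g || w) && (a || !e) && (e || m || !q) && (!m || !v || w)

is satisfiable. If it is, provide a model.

Unit clause (a) forces a = True.
In (!a || e) only e is left, so e = True.
In (!a || w) only w is left, so w = True.
In (!a || !q) only !q is left, so q = False.
Set m = True.
Set g = True.
  then (!e || !g || q || v) forces v = True.
  then (!a || !c || !e || !v) forces c = False.
All clauses satisfied.

m=T; g=T; a=T; e=T; c=F; v=T; w=T; q=F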